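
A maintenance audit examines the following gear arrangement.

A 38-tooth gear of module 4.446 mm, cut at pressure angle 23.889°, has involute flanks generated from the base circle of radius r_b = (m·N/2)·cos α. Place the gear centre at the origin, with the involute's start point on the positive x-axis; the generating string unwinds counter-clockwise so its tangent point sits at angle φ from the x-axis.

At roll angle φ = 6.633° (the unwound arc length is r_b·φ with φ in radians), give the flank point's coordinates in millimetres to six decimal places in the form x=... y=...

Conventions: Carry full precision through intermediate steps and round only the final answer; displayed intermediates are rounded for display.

x=77.753098 y=0.039892

topology: single-mesh involute geometry — m = 4.446, N = 38
pitch radius r_p = m·N/2 = 4.446·38/2 = 84.474000
base radius r_b = r_p·cos α = 84.474000·cos 23.889° = 77.237258
roll angle φ = 6.633° = 0.11576769 rad
x = r_b·(cos φ + φ·sin φ) = 77.753098
y = r_b·(sin φ − φ·cos φ) = 0.039892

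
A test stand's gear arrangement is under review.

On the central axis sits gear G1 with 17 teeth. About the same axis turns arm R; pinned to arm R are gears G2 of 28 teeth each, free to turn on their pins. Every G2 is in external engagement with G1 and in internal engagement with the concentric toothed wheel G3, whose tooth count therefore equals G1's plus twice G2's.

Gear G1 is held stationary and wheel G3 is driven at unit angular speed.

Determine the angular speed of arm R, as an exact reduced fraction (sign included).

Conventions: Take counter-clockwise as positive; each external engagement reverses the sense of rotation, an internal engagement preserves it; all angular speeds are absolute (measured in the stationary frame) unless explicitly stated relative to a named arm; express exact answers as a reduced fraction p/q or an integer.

73/90

class = planetary set [G3 = 17+2·28 = 73; Willis about the carrier]
ring teeth: 17 + 2·28 = 73
17(ω_sun−ω_arm) = −73(ω_ring−ω_arm),  ω_sun = 0, ω_ring = 1
17(0−ω_arm) = −73(1−ω_arm)  ⇒  90·ω_arm = 73  ⇒  ω_arm = 73/90
exact speed ratio = 73/90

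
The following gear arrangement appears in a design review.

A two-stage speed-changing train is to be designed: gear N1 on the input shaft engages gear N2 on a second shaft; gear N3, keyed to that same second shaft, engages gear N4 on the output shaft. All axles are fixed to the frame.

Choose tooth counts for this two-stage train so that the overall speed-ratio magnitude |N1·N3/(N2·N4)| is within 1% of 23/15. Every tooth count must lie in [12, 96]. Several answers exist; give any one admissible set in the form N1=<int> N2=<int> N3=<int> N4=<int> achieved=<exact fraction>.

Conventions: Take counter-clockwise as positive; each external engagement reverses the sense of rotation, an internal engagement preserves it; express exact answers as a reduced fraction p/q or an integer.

design class (target 23/15): fixed-axis compound train
target = 23/15 in lowest terms: an exact hit needs N1·N3 = k·23 and N2·N4 = k·15 for one integer k, every count in [12, 96]; additionally prefer no 1:1 stage (N1 ≠ N2, N3 ≠ N4)
k = 1…11: no 1:1-free in-range split of k·23 and k·15 into factor pairs; take k = 12
k = 12: N1·N3 = 276 = 12·23, N2·N4 = 180 = 15·12
achieved = 12·23/(15·12) = 23/15; |achieved − target| = 0 ≤ 23/1500 ✓

N1=12 N2=15 N3=23 N4=12 achieved=23/15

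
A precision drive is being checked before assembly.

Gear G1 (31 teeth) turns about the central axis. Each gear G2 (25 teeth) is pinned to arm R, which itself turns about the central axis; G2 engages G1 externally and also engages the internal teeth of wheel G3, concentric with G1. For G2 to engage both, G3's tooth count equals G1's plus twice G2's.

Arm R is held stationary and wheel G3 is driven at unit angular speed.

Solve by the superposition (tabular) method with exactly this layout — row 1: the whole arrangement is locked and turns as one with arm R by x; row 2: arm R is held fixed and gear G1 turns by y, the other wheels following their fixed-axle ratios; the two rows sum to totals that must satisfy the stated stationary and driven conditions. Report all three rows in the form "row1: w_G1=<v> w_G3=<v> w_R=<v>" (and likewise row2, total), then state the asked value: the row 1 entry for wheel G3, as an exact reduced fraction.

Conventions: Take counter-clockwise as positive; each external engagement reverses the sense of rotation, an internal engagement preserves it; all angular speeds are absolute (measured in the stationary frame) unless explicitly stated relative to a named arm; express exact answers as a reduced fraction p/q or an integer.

class = planetary set [G3 = 31+2·25 = 81; Willis about the carrier]
row 1: whole set turns with the arm by x
superposition row 2 [arm held]: sun y, ring −(31/81)·y, arm 0
boundary: total ω_arm = x = 0 and total ω_ring = x − (31/81)·y = 1  ⇒  y = -81/31, x = 0
row 2 ring = −(31/81)·(-81/31) = 1
totals (row 1 + row 2): sun 0 + (-81/31) = -81/31, ring 0 + 1 = 1, arm 0 + 0 = 0
asked cell (row1, ring) = 0

row1: w_G1=0 w_G3=0 w_R=0
row2: w_G1=-81/31 w_G3=1 w_R=0
total: w_G1=-81/31 w_G3=1 w_R=0
asked value: 0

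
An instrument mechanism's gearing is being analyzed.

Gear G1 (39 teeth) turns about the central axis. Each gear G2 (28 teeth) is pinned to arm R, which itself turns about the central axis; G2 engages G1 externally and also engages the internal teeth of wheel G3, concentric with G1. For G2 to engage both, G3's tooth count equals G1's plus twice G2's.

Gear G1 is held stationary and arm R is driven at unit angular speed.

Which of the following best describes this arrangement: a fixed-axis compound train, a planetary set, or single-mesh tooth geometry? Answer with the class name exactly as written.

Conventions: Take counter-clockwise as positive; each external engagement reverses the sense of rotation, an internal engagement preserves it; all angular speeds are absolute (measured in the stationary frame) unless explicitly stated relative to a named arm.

planetary set

recognized (axles ride arm R): planetary set, 39/28/95 teeth
classification: planetary set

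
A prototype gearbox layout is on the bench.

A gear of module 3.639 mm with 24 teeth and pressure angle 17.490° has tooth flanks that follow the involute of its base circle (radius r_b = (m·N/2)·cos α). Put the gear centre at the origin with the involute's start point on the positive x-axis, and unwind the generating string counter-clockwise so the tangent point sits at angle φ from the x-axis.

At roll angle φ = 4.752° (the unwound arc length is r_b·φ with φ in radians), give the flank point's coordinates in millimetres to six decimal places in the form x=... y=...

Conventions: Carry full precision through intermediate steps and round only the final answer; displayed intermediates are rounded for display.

single-mesh involute tooth geometry (24T wheel at module 3.639)
pitch radius r_p = m·N/2 = 3.639·24/2 = 43.668000
base radius r_b = r_p·cos α = 43.668000·cos 17.490° = 41.649203
roll angle φ = 4.752° = 0.08293805 rad
x = r_b·(cos φ + φ·sin φ) = 41.792203
y = r_b·(sin φ − φ·cos φ) = 0.007915

x=41.792203 y=0.007915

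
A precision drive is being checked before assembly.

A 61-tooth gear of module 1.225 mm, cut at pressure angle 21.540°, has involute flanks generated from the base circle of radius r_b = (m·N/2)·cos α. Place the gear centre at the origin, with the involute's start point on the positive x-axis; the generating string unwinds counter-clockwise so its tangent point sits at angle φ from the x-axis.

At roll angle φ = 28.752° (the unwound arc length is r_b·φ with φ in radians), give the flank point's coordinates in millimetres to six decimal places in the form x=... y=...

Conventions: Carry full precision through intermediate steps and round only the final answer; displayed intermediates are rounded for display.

class = single-mesh tooth geometry [base-circle involute, m = 1.225, 61T]
pitch radius r_p = m·N/2 = 1.225·61/2 = 37.362500
base radius r_b = r_p·cos α = 37.362500·cos 21.540° = 34.753158
roll angle φ = 28.752° = 0.50181707 rad
x = r_b·(cos φ + φ·sin φ) = 38.857287
y = r_b·(sin φ − φ·cos φ) = 1.427359

x=38.857287 y=1.427359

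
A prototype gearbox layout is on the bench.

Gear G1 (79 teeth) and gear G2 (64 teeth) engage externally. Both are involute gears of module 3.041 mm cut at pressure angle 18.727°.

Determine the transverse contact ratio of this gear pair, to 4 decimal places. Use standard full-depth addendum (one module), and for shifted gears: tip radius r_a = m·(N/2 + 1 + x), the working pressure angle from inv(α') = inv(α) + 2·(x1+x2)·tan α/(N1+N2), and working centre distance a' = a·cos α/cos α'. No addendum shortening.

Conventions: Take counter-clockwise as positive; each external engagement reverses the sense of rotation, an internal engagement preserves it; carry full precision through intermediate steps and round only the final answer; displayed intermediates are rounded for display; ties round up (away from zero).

1.8897

single-mesh involute tooth geometry (79T engaging 64T at module 3.041)
base radii: r_b1 = 113.760264, r_b2 = 92.160214
tip radii: r_a1 = 123.160500, r_a2 = 100.353000
no profile shift: α' = α, a' = a
action lengths: √(r_a1²−r_b1²) = 47.192278, √(r_a2²−r_b2²) = 39.714224
base pitch p_b = π·m·cos α = 9.047808
CR = (47.192278 + 39.714224 − 217.431500·sin 18.72700°)/9.047808 = 1.889750
contact ratio ≈ 1.8897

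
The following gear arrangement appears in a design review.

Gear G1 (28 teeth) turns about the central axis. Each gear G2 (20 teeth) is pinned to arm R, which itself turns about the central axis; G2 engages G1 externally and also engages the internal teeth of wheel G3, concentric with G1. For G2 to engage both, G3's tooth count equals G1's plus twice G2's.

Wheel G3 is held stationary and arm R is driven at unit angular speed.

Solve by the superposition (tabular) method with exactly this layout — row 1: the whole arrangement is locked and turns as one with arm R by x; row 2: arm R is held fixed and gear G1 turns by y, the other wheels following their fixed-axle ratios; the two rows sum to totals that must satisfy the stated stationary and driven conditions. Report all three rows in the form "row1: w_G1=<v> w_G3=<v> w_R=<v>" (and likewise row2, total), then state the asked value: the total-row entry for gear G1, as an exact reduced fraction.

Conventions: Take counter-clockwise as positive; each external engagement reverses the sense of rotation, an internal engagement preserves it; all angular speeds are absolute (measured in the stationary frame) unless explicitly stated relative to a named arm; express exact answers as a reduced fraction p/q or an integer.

recognized (axles ride arm R): planetary set, 28/20/68 teeth
row 1 (train locked, turned with arm): all members turn x
row 2 (arm held, sun turns y): ω_ring = −(28/68)·y, ω_arm = 0
boundary: total ω_ring = x − (28/68)·y = 0 and total ω_arm = x = 1  ⇒  y = 17/7, x = 1
row 2 ring = −(28/68)·17/7 = -1
totals (row 1 + row 2): sun 1 + 17/7 = 24/7, ring 1 + (-1) = 0, arm 1 + 0 = 1
asked cell (total, sun) = 24/7

row1: w_G1=1 w_G3=1 w_R=1
row2: w_G1=17/7 w_G3=-1 w_R=0
total: w_G1=24/7 w_G3=0 w_R=1
asked value: 24/7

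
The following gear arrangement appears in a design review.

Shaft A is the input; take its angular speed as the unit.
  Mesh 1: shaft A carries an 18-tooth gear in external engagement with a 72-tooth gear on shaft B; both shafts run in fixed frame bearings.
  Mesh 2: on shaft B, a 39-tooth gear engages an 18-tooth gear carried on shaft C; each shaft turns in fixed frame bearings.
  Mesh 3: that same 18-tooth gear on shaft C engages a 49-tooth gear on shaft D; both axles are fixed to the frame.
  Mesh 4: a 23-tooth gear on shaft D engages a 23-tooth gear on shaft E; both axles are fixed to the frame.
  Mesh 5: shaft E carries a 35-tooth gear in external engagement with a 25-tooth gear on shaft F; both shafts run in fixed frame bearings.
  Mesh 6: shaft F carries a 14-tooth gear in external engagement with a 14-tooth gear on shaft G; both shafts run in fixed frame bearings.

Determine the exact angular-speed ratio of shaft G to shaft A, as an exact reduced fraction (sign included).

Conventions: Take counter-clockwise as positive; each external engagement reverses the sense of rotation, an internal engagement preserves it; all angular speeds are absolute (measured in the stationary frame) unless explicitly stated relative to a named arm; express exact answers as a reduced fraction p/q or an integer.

39/140

class = fixed-axis compound train [6 meshes; 6 ratios multiply, 6 sense flips]
mesh 1 [18T→72T]: running ratio 1/4, sense −
mesh 2 [39T→18T]: running ratio 13/24, sense +
mesh 3 [18T→49T]: running ratio 39/196, sense −
mesh 4 [23T→23T]: running ratio 39/196, sense +
mesh 5 [35T→25T]: running ratio 39/140, sense −
mesh 6 [14T→14T]: running ratio 39/140, sense +
ω_out/ω_in = 39/140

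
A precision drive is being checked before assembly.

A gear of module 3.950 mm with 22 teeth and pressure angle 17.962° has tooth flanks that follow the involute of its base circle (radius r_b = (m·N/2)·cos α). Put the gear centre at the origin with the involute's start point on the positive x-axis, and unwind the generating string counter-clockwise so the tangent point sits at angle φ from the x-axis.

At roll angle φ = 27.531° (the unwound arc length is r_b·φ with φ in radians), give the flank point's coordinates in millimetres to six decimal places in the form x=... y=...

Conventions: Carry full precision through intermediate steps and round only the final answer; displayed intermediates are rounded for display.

x=45.831930 y=1.493502

single-mesh involute tooth geometry (22T wheel at module 3.950)
pitch radius r_p = m·N/2 = 3.950·22/2 = 43.450000
base radius r_b = r_p·cos α = 43.450000·cos 17.962° = 41.332302
roll angle φ = 27.531° = 0.48050660 rad
x = r_b·(cos φ + φ·sin φ) = 45.831930
y = r_b·(sin φ − φ·cos φ) = 1.493502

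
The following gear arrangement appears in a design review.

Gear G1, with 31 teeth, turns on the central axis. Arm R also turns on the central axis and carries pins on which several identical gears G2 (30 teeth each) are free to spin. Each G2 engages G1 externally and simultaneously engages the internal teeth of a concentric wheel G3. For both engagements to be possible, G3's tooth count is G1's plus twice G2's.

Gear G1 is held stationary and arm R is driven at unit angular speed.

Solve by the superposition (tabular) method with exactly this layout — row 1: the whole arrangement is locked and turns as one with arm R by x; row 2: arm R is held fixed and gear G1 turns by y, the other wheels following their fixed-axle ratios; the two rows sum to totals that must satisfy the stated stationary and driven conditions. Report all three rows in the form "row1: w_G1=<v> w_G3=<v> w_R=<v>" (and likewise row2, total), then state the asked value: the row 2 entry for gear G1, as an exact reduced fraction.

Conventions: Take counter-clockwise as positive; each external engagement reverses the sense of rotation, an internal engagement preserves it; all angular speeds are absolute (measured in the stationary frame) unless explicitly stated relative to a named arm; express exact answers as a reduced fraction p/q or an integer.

class = planetary set [G3 = 31+2·30 = 91; Willis about the carrier]
row 1 (train locked, turned with arm): all members turn x
row 2 — arm fixed, fixed-axis ratios: sun y, ring −(31/91)·y, arm 0
boundary: total ω_sun = x + y = 0 and total ω_arm = x = 1  ⇒  y = -1, x = 1
row 2 ring = −(31/91)·(-1) = 31/91
totals (row 1 + row 2): sun 1 + (-1) = 0, ring 1 + 31/91 = 122/91, arm 1 + 0 = 1
asked cell (row2, sun) = -1

row1: w_G1=1 w_G3=1 w_R=1
row2: w_G1=-1 w_G3=31/91 w_R=0
total: w_G1=0 w_G3=122/91 w_R=1
asked value: -1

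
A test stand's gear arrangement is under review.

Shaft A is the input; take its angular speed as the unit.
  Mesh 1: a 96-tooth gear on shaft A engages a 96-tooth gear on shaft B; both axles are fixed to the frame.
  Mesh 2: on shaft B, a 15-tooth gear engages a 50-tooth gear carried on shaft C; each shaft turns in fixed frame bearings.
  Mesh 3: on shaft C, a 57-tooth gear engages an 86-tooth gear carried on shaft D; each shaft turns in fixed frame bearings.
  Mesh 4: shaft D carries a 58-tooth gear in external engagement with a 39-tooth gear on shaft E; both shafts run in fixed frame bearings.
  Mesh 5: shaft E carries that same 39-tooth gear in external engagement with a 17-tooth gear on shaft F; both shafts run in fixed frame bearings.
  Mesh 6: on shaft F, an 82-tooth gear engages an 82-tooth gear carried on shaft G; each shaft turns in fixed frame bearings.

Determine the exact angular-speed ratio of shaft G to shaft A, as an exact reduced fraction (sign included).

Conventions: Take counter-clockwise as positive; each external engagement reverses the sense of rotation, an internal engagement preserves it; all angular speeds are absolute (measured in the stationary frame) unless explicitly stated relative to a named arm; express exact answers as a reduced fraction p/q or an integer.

4959/7310

class = fixed-axis compound train [6 meshes; 6 ratios multiply, 6 sense flips]
mesh 1 [96T→96T]: running ratio 1, sense −
mesh 2 [15T→50T]: running ratio 3/10, sense +
mesh 3 [57T→86T]: running ratio 171/860, sense −
mesh 4 [58T→39T]: running ratio 1653/5590, sense +
mesh 5 [39T→17T]: running ratio 4959/7310, sense −
mesh 6 [82T→82T]: running ratio 4959/7310, sense +
ω_out/ω_in = 4959/7310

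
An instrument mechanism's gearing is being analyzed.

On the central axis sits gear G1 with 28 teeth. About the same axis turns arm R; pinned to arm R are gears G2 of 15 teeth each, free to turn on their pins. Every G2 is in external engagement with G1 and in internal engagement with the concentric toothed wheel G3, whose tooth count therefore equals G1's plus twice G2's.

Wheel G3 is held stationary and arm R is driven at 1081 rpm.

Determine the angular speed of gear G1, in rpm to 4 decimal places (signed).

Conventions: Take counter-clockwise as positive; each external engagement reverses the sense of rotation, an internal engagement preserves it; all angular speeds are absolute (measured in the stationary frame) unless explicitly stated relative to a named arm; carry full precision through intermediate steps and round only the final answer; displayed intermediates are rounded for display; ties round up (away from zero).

recognized (axles ride arm R): planetary set, 28/15/58 teeth
normalise by the input: solve with ω_arm = 1, then scale by 1081 rpm
ring teeth: 28 + 2·15 = 58
28(ω_sun−ω_arm) = −58(ω_ring−ω_arm),  ω_ring = 0, ω_arm = 1
ω_sun = 1 − (58/28)(0−1) = 43/14
scale: ω_sun = 43/14 × 1081 rpm = +3320.2143 rpm

+3320.2143 rpm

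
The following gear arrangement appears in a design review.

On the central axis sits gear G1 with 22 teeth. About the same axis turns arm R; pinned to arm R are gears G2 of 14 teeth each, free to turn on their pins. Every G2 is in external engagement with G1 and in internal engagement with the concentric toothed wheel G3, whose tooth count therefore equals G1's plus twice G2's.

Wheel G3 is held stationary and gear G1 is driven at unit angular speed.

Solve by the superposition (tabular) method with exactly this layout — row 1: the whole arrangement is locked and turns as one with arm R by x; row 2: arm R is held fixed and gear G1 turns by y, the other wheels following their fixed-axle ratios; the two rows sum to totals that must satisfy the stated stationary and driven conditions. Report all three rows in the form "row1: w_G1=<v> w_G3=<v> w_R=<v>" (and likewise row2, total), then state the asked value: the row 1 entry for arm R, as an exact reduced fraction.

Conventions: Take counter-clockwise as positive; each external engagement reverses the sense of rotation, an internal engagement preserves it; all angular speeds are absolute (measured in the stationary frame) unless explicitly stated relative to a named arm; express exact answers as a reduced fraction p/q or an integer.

recognized (axles ride arm R): planetary set, 22/14/50 teeth
row 1: whole set turns with the arm by x
row 2: sun turns y, ring = −(22/50)·y, arm 0
boundary: total ω_ring = x − (22/50)·y = 0 and total ω_sun = x + y = 1  ⇒  y = 25/36, x = 11/36
row 2 ring = −(22/50)·25/36 = -11/36
totals (row 1 + row 2): sun 11/36 + 25/36 = 1, ring 11/36 + (-11/36) = 0, arm 11/36 + 0 = 11/36
asked cell (row1, arm) = 11/36

row1: w_G1=11/36 w_G3=11/36 w_R=11/36
row2: w_G1=25/36 w_G3=-11/36 w_R=0
total: w_G1=1 w_G3=0 w_R=11/36
asked value: 11/36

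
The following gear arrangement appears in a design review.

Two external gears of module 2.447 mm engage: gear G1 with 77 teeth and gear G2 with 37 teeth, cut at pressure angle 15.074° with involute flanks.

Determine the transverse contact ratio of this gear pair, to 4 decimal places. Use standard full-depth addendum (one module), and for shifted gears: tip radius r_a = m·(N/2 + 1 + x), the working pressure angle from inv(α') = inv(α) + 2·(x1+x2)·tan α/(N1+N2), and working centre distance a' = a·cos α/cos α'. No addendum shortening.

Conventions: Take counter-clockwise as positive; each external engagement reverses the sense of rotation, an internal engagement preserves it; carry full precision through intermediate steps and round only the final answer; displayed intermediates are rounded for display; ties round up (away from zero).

2.0923

class = single-mesh tooth geometry [involute pair 77T × 37T, m = 2.447]
base radii: r_b1 = 90.967821, r_b2 = 43.711810
tip radii: r_a1 = 96.656500, r_a2 = 47.716500
no profile shift: α' = α, a' = a
action lengths: √(r_a1²−r_b1²) = 32.670086, √(r_a2²−r_b2²) = 19.134838
base pitch p_b = π·m·cos α = 7.422957
CR = (32.670086 + 19.134838 − 139.479000·sin 15.07400°)/7.422957 = 2.092310
contact ratio ≈ 2.0923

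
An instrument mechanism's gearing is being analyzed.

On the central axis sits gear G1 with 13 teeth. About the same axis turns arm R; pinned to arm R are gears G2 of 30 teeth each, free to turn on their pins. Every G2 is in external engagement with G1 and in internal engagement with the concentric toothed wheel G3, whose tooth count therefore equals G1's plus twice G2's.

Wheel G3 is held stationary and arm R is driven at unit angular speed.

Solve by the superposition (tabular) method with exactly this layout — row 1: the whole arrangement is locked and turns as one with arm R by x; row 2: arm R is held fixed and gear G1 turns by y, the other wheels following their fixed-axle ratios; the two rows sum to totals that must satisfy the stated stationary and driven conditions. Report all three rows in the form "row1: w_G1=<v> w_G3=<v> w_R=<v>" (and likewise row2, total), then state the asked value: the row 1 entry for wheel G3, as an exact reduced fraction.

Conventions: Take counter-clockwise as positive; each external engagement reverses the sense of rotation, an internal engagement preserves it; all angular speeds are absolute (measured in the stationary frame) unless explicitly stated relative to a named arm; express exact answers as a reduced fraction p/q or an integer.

recognized (axles ride arm R): planetary set, 13/30/73 teeth
row 1 — lock + rotate with arm: ω_sun = ω_ring = ω_arm = x
row 2 — arm fixed, fixed-axis ratios: sun y, ring −(13/73)·y, arm 0
boundary: total ω_ring = x − (13/73)·y = 0 and total ω_arm = x = 1  ⇒  y = 73/13, x = 1
row 2 ring = −(13/73)·73/13 = -1
totals (row 1 + row 2): sun 1 + 73/13 = 86/13, ring 1 + (-1) = 0, arm 1 + 0 = 1
asked cell (row1, ring) = 1

row1: w_G1=1 w_G3=1 w_R=1
row2: w_G1=73/13 w_G3=-1 w_R=0
total: w_G1=86/13 w_G3=0 w_R=1
asked value: 1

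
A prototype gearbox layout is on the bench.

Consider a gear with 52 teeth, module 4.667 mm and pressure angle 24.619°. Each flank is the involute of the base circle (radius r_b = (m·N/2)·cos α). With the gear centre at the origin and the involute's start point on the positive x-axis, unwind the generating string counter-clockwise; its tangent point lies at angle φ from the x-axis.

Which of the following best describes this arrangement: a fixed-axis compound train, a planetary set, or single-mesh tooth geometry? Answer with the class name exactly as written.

recognized (one wheel, involute flank): single-mesh tooth geometry, m = 4.667, N = 52
classification: single-mesh tooth geometry

single-mesh tooth geometry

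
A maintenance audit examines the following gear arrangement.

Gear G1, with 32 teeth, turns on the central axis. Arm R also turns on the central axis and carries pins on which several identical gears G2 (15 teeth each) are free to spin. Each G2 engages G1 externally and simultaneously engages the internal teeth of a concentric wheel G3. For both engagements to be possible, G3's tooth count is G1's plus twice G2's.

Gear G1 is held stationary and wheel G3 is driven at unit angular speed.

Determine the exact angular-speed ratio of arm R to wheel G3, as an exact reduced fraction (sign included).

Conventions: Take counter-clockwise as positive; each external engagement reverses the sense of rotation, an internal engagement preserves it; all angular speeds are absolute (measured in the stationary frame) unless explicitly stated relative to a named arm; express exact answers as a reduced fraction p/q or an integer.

31/47

planetary set (32T centre, 15T on arm, 62T internal) — Willis relation
ring teeth: 32 + 2·15 = 62
32(ω_sun−ω_arm) = −62(ω_ring−ω_arm),  ω_sun = 0, ω_ring = 1
32(0−ω_arm) = −62(1−ω_arm)  ⇒  94·ω_arm = 62  ⇒  ω_arm = 31/47
ω_out/ω_in = 31/47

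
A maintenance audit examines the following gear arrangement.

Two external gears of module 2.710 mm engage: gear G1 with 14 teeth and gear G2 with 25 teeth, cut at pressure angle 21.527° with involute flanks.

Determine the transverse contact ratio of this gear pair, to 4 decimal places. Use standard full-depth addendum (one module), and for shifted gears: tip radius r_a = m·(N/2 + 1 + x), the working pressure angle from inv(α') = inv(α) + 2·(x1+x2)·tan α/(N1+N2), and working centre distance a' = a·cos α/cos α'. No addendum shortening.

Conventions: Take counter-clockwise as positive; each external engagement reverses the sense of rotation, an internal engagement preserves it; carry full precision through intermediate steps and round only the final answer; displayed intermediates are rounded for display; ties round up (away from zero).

1.4886

topology: single-mesh involute geometry — m = 2.710, 14T/25T pair
base radii: r_b1 = 17.646743, r_b2 = 31.512041
tip radii: r_a1 = 21.680000, r_a2 = 36.585000
no profile shift: α' = α, a' = a
action lengths: √(r_a1²−r_b1²) = 12.594239, √(r_a2²−r_b2²) = 18.586379
base pitch p_b = π·m·cos α = 7.919840
CR = (12.594239 + 18.586379 − 52.845000·sin 21.52700°)/7.919840 = 1.488628
contact ratio ≈ 1.4886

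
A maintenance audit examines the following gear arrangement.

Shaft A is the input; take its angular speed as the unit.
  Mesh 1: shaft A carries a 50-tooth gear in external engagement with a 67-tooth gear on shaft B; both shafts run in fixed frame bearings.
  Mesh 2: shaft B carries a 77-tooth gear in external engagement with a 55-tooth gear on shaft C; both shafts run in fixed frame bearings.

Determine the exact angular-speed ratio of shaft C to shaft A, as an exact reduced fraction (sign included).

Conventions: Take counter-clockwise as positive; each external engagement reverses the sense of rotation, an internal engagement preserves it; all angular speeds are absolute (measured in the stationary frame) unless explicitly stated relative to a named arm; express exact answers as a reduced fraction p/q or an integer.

70/67

class = fixed-axis compound train [2 meshes; 2 ratios multiply, 2 sense flips]
mesh 1 [50T→67T]: running ratio 50/67, sense −
mesh 2 [77T→55T]: running ratio 70/67, sense +
ω_out/ω_in = 70/67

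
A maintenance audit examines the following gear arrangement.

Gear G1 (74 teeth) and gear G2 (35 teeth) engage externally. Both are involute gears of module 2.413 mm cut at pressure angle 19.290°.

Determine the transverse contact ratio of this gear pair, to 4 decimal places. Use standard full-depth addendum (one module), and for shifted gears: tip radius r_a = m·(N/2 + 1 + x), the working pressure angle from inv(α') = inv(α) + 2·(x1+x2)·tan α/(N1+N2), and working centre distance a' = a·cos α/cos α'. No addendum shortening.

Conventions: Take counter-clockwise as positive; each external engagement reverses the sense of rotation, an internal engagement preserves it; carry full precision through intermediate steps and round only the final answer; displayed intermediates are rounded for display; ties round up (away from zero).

topology: single-mesh involute geometry — m = 2.413, 74T/35T pair
base radii: r_b1 = 84.268642, r_b2 = 39.856790
tip radii: r_a1 = 91.694000, r_a2 = 44.640500
no profile shift: α' = α, a' = a
action lengths: √(r_a1²−r_b1²) = 36.146724, √(r_a2²−r_b2²) = 20.104988
base pitch p_b = π·m·cos α = 7.155074
CR = (36.146724 + 20.104988 − 131.508500·sin 19.29000°)/7.155074 = 1.790048
contact ratio ≈ 1.7900

1.7900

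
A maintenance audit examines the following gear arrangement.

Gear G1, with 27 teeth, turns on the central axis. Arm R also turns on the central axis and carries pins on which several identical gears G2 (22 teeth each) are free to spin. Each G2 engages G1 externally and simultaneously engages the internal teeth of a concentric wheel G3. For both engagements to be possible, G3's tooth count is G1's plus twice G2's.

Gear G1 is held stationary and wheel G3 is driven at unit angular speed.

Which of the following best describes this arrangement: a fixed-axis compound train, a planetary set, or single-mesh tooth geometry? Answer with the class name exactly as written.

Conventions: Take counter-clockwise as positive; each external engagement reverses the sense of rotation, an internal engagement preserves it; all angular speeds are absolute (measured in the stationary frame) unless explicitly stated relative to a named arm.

planetary set (27T centre, 22T on arm, 71T internal) — Willis relation
classification: planetary set

planetary set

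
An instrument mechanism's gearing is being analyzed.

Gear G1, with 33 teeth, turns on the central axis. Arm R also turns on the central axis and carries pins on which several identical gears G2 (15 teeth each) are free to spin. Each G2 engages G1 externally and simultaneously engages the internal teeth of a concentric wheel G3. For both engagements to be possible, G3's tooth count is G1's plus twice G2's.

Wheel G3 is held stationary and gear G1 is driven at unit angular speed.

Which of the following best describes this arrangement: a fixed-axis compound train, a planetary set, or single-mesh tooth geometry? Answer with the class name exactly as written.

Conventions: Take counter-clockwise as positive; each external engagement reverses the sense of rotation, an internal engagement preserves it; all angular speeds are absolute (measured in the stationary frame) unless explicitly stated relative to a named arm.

recognized (axles ride arm R): planetary set, 33/15/63 teeth
classification: planetary set

planetary set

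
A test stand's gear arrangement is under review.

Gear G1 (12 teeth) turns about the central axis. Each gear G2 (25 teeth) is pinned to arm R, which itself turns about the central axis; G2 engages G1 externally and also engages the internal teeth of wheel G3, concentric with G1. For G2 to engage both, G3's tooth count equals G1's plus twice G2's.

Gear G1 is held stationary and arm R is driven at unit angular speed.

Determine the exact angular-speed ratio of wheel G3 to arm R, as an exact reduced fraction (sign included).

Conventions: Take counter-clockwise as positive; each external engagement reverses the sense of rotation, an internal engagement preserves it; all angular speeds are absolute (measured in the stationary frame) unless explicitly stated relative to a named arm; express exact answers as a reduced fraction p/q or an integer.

planetary set (12T centre, 25T on arm, 62T internal) — Willis relation
ring teeth: 12 + 2·25 = 62
12(ω_sun−ω_arm) = −62(ω_ring−ω_arm),  ω_sun = 0, ω_arm = 1
ω_ring = 1 − (12/62)(0−1) = 37/31
ω_out/ω_in = 37/31

37/31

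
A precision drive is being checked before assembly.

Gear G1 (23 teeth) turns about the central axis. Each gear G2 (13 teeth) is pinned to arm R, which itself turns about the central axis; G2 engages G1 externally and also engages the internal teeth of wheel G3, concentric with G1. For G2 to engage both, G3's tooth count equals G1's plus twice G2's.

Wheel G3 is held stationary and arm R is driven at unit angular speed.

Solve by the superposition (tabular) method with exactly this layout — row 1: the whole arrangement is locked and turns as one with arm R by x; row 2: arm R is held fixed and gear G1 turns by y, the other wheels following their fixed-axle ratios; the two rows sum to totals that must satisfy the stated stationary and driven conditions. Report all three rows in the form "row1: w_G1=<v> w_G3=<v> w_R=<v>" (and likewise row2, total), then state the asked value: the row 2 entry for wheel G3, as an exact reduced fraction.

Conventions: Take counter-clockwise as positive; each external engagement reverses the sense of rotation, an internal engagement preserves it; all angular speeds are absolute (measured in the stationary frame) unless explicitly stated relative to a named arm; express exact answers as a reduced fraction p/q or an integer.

recognized (axles ride arm R): planetary set, 23/13/49 teeth
row 1 — lock + rotate with arm: ω_sun = ω_ring = ω_arm = x
row 2 (arm held, sun turns y): ω_ring = −(23/49)·y, ω_arm = 0
boundary: total ω_ring = x − (23/49)·y = 0 and total ω_arm = x = 1  ⇒  y = 49/23, x = 1
row 2 ring = −(23/49)·49/23 = -1
totals (row 1 + row 2): sun 1 + 49/23 = 72/23, ring 1 + (-1) = 0, arm 1 + 0 = 1
asked cell (row2, ring) = -1

row1: w_G1=1 w_G3=1 w_R=1
row2: w_G1=49/23 w_G3=-1 w_R=0
total: w_G1=72/23 w_G3=0 w_R=1
asked value: -1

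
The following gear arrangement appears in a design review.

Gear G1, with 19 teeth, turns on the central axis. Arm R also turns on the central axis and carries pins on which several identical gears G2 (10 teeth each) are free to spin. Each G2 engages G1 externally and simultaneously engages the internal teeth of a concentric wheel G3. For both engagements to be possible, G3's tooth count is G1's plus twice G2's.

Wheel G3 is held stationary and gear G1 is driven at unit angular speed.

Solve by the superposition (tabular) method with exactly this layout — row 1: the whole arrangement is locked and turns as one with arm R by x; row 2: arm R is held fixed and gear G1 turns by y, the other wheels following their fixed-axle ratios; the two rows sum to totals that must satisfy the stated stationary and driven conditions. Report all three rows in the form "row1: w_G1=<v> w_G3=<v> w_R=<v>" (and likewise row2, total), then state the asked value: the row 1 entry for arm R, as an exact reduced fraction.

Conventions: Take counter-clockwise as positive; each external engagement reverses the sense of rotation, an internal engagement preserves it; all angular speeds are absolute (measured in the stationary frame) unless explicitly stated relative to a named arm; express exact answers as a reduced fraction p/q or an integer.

recognized (axles ride arm R): planetary set, 19/10/39 teeth
superposition row 1 [locked train]: every member turns x
row 2 (arm held, sun turns y): ω_ring = −(19/39)·y, ω_arm = 0
boundary: total ω_ring = x − (19/39)·y = 0 and total ω_sun = x + y = 1  ⇒  y = 39/58, x = 19/58
row 2 ring = −(19/39)·39/58 = -19/58
totals (row 1 + row 2): sun 19/58 + 39/58 = 1, ring 19/58 + (-19/58) = 0, arm 19/58 + 0 = 19/58
asked cell (row1, arm) = 19/58

row1: w_G1=19/58 w_G3=19/58 w_R=19/58
row2: w_G1=39/58 w_G3=-19/58 w_R=0
total: w_G1=1 w_G3=0 w_R=19/58
asked value: 19/58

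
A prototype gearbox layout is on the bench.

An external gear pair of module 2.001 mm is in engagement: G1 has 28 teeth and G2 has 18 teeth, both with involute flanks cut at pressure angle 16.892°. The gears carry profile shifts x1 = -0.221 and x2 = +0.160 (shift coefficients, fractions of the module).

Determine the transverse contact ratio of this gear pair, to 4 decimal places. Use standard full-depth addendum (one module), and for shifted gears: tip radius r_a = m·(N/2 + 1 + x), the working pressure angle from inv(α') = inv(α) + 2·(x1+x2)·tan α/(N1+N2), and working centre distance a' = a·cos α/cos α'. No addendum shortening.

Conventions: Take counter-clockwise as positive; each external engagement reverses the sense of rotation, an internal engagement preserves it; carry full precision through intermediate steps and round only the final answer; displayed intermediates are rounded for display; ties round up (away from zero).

recognized (one external pair, fixed centres): single-mesh tooth geometry, m = 2.001, N1 = 28, N2 = 18
base radii: r_b1 = 26.805313, r_b2 = 17.231987
tip radii: r_a1 = 29.572779, r_a2 = 20.330160
inv(α') = inv(16.892°) + 2·(-0.221+0.160)·tan α/(28+18) = 0.00804432  ⇒  α' = 16.37503°
a' = a·cos α / cos α' = 46.0230·cos 16.892°/cos 16.37503° = 45.899108
action lengths: √(r_a1²−r_b1²) = 12.490976, √(r_a2²−r_b2²) = 10.787680
base pitch p_b = π·m·cos α = 6.015098
CR = (12.490976 + 10.787680 − 45.899108·sin 16.37503°)/6.015098 = 1.718779
contact ratio ≈ 1.7188

1.7188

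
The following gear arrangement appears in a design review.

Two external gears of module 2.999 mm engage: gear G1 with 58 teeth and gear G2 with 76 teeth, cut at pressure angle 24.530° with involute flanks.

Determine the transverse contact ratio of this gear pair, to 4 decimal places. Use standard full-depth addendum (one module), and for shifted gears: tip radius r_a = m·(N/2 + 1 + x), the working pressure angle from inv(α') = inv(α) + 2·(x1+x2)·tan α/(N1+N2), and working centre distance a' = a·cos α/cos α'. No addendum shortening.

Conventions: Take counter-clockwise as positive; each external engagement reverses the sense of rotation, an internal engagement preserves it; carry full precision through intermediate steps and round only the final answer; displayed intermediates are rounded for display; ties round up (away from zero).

1.5807

recognized (one external pair, fixed centres): single-mesh tooth geometry, m = 2.999, N1 = 58, N2 = 76
base radii: r_b1 = 79.121347, r_b2 = 103.676247
tip radii: r_a1 = 89.970000, r_a2 = 116.961000
no profile shift: α' = α, a' = a
action lengths: √(r_a1²−r_b1²) = 42.830053, √(r_a2²−r_b2²) = 54.139738
base pitch p_b = π·m·cos α = 8.571277
CR = (42.830053 + 54.139738 − 200.933000·sin 24.53000°)/8.571277 = 1.580687
contact ratio ≈ 1.5807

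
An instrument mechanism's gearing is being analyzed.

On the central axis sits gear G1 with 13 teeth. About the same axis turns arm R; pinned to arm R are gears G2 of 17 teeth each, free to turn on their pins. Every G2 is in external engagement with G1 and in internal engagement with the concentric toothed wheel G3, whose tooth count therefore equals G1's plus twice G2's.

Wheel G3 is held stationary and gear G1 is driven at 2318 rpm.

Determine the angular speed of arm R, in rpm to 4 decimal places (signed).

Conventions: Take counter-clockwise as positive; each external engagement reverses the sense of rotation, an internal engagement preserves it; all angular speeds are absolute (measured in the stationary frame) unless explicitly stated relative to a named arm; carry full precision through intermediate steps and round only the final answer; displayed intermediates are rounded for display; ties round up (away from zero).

+502.2333 rpm

recognized (axles ride arm R): planetary set, 13/17/47 teeth
normalise by the input: solve with ω_sun = 1, then scale by 2318 rpm
ring teeth: 13 + 2·17 = 47
13(ω_sun−ω_arm) = −47(ω_ring−ω_arm),  ω_ring = 0, ω_sun = 1
13(1−ω_arm) = −47(0−ω_arm)  ⇒  60·ω_arm = 13  ⇒  ω_arm = 13/60
scale: ω_arm = 13/60 × 2318 rpm = +502.2333 rpm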